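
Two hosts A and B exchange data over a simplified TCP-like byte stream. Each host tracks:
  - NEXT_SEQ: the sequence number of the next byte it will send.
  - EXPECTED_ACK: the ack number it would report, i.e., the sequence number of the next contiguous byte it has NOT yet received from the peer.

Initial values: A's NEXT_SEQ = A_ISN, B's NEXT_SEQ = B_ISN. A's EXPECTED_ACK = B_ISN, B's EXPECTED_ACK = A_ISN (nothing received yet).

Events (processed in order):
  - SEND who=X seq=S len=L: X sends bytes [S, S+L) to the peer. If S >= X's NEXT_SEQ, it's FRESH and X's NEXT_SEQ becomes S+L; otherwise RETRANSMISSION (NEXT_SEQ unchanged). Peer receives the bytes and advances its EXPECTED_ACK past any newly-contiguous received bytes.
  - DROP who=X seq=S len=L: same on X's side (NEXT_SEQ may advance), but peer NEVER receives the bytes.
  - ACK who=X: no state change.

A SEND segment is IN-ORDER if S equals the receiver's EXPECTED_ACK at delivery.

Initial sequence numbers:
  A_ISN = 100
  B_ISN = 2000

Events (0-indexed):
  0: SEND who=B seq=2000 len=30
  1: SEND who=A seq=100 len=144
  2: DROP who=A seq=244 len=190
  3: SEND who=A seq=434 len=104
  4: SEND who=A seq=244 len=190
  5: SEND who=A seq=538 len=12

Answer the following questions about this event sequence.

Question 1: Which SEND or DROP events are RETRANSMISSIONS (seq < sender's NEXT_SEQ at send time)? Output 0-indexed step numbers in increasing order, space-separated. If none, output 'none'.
Step 0: SEND seq=2000 -> fresh
Step 1: SEND seq=100 -> fresh
Step 2: DROP seq=244 -> fresh
Step 3: SEND seq=434 -> fresh
Step 4: SEND seq=244 -> retransmit
Step 5: SEND seq=538 -> fresh

Answer: 4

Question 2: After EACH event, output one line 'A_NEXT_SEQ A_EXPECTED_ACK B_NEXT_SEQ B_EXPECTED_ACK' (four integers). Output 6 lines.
100 2030 2030 100
244 2030 2030 244
434 2030 2030 244
538 2030 2030 244
538 2030 2030 538
550 2030 2030 550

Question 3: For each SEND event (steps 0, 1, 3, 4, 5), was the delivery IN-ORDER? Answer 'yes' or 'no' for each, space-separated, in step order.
Step 0: SEND seq=2000 -> in-order
Step 1: SEND seq=100 -> in-order
Step 3: SEND seq=434 -> out-of-order
Step 4: SEND seq=244 -> in-order
Step 5: SEND seq=538 -> in-order

Answer: yes yes no yes yes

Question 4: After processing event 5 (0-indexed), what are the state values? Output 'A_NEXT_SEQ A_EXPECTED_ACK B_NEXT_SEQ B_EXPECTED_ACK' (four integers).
After event 0: A_seq=100 A_ack=2030 B_seq=2030 B_ack=100
After event 1: A_seq=244 A_ack=2030 B_seq=2030 B_ack=244
After event 2: A_seq=434 A_ack=2030 B_seq=2030 B_ack=244
After event 3: A_seq=538 A_ack=2030 B_seq=2030 B_ack=244
After event 4: A_seq=538 A_ack=2030 B_seq=2030 B_ack=538
After event 5: A_seq=550 A_ack=2030 B_seq=2030 B_ack=550

550 2030 2030 550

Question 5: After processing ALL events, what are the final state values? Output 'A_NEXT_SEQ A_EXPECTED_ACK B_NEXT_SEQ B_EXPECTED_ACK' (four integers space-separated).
After event 0: A_seq=100 A_ack=2030 B_seq=2030 B_ack=100
After event 1: A_seq=244 A_ack=2030 B_seq=2030 B_ack=244
After event 2: A_seq=434 A_ack=2030 B_seq=2030 B_ack=244
After event 3: A_seq=538 A_ack=2030 B_seq=2030 B_ack=244
After event 4: A_seq=538 A_ack=2030 B_seq=2030 B_ack=538
After event 5: A_seq=550 A_ack=2030 B_seq=2030 B_ack=550

Answer: 550 2030 2030 550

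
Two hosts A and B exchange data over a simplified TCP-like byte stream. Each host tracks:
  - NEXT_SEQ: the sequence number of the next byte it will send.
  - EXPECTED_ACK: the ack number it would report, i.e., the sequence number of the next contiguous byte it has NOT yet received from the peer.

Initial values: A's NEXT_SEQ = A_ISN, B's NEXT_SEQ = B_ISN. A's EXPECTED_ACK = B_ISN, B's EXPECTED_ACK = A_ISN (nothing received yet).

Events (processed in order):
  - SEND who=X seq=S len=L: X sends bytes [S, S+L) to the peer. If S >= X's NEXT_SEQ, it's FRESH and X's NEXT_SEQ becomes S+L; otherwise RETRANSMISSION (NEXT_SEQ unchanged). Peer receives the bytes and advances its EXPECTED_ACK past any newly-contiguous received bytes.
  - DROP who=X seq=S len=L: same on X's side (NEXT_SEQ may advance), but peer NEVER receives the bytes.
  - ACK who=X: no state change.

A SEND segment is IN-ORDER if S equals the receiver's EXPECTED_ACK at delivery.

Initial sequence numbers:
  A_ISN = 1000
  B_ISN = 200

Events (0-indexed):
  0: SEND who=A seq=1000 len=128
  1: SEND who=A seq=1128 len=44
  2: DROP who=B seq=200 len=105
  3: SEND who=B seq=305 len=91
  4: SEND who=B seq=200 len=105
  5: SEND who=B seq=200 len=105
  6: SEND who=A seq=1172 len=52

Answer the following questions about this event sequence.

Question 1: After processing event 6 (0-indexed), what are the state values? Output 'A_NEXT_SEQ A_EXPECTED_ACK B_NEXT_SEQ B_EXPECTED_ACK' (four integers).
After event 0: A_seq=1128 A_ack=200 B_seq=200 B_ack=1128
After event 1: A_seq=1172 A_ack=200 B_seq=200 B_ack=1172
After event 2: A_seq=1172 A_ack=200 B_seq=305 B_ack=1172
After event 3: A_seq=1172 A_ack=200 B_seq=396 B_ack=1172
After event 4: A_seq=1172 A_ack=396 B_seq=396 B_ack=1172
After event 5: A_seq=1172 A_ack=396 B_seq=396 B_ack=1172
After event 6: A_seq=1224 A_ack=396 B_seq=396 B_ack=1224

1224 396 396 1224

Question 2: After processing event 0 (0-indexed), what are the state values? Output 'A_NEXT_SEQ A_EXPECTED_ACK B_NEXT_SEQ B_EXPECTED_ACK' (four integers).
After event 0: A_seq=1128 A_ack=200 B_seq=200 B_ack=1128

1128 200 200 1128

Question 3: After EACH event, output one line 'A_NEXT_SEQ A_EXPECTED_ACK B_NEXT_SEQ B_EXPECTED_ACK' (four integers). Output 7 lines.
1128 200 200 1128
1172 200 200 1172
1172 200 305 1172
1172 200 396 1172
1172 396 396 1172
1172 396 396 1172
1224 396 396 1224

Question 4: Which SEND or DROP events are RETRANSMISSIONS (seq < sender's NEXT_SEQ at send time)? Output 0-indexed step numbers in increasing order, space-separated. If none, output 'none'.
Step 0: SEND seq=1000 -> fresh
Step 1: SEND seq=1128 -> fresh
Step 2: DROP seq=200 -> fresh
Step 3: SEND seq=305 -> fresh
Step 4: SEND seq=200 -> retransmit
Step 5: SEND seq=200 -> retransmit
Step 6: SEND seq=1172 -> fresh

Answer: 4 5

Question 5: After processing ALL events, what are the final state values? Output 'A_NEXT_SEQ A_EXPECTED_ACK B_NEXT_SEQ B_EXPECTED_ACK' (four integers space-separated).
Answer: 1224 396 396 1224

Derivation:
After event 0: A_seq=1128 A_ack=200 B_seq=200 B_ack=1128
After event 1: A_seq=1172 A_ack=200 B_seq=200 B_ack=1172
After event 2: A_seq=1172 A_ack=200 B_seq=305 B_ack=1172
After event 3: A_seq=1172 A_ack=200 B_seq=396 B_ack=1172
After event 4: A_seq=1172 A_ack=396 B_seq=396 B_ack=1172
After event 5: A_seq=1172 A_ack=396 B_seq=396 B_ack=1172
After event 6: A_seq=1224 A_ack=396 B_seq=396 B_ack=1224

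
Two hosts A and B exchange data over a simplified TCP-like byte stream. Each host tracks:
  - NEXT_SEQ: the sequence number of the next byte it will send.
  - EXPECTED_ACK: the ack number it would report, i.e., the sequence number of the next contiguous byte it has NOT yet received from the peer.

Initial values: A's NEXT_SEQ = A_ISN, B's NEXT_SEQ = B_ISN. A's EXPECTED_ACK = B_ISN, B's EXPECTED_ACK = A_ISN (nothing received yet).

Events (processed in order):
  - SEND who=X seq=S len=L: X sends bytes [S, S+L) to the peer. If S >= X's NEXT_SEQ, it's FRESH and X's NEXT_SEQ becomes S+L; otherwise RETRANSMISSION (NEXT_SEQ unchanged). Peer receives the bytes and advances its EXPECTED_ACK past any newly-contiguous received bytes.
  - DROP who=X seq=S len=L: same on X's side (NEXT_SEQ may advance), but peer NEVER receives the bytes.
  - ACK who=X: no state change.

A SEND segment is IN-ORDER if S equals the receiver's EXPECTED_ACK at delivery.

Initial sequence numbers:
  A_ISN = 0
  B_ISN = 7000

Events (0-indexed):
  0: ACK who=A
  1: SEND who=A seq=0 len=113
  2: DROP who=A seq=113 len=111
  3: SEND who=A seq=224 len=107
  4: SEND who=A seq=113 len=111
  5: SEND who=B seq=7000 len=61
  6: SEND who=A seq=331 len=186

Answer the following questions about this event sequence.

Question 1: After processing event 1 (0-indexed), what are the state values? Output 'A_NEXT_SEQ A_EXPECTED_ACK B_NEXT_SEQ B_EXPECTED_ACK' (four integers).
After event 0: A_seq=0 A_ack=7000 B_seq=7000 B_ack=0
After event 1: A_seq=113 A_ack=7000 B_seq=7000 B_ack=113

113 7000 7000 113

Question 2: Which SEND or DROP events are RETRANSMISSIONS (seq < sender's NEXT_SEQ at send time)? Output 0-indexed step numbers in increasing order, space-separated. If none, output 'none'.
Answer: 4

Derivation:
Step 1: SEND seq=0 -> fresh
Step 2: DROP seq=113 -> fresh
Step 3: SEND seq=224 -> fresh
Step 4: SEND seq=113 -> retransmit
Step 5: SEND seq=7000 -> fresh
Step 6: SEND seq=331 -> fresh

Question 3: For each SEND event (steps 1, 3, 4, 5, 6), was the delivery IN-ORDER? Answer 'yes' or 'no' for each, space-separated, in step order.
Step 1: SEND seq=0 -> in-order
Step 3: SEND seq=224 -> out-of-order
Step 4: SEND seq=113 -> in-order
Step 5: SEND seq=7000 -> in-order
Step 6: SEND seq=331 -> in-order

Answer: yes no yes yes yes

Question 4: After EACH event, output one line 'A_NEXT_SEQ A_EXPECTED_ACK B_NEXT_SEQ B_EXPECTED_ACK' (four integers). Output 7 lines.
0 7000 7000 0
113 7000 7000 113
224 7000 7000 113
331 7000 7000 113
331 7000 7000 331
331 7061 7061 331
517 7061 7061 517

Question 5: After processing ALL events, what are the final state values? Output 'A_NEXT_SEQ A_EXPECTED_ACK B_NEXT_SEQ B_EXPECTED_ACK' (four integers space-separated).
Answer: 517 7061 7061 517

Derivation:
After event 0: A_seq=0 A_ack=7000 B_seq=7000 B_ack=0
After event 1: A_seq=113 A_ack=7000 B_seq=7000 B_ack=113
After event 2: A_seq=224 A_ack=7000 B_seq=7000 B_ack=113
After event 3: A_seq=331 A_ack=7000 B_seq=7000 B_ack=113
After event 4: A_seq=331 A_ack=7000 B_seq=7000 B_ack=331
After event 5: A_seq=331 A_ack=7061 B_seq=7061 B_ack=331
After event 6: A_seq=517 A_ack=7061 B_seq=7061 B_ack=517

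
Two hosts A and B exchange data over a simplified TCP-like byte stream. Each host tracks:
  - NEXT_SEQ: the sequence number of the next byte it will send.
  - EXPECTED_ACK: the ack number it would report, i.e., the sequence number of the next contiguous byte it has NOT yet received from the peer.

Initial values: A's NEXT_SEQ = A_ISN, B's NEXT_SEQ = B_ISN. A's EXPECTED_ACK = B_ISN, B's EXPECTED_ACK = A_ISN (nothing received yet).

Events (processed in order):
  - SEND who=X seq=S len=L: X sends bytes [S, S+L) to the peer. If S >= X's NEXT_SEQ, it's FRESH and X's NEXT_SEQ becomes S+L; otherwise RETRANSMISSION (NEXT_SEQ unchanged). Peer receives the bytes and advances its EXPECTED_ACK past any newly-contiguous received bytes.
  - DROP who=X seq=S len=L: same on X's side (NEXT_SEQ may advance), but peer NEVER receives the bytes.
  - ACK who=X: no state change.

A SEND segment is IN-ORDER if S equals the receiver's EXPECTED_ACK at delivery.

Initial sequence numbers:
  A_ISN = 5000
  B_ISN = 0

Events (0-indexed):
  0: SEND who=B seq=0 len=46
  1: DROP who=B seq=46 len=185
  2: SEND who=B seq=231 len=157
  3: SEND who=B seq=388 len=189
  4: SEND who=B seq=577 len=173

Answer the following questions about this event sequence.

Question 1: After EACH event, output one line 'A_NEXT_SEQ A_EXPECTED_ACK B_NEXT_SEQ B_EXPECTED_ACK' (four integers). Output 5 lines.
5000 46 46 5000
5000 46 231 5000
5000 46 388 5000
5000 46 577 5000
5000 46 750 5000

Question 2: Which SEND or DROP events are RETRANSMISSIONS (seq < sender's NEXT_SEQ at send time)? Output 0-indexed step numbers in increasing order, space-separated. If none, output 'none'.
Answer: none

Derivation:
Step 0: SEND seq=0 -> fresh
Step 1: DROP seq=46 -> fresh
Step 2: SEND seq=231 -> fresh
Step 3: SEND seq=388 -> fresh
Step 4: SEND seq=577 -> fresh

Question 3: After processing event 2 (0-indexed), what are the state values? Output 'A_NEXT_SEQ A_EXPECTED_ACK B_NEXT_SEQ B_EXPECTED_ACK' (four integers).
After event 0: A_seq=5000 A_ack=46 B_seq=46 B_ack=5000
After event 1: A_seq=5000 A_ack=46 B_seq=231 B_ack=5000
After event 2: A_seq=5000 A_ack=46 B_seq=388 B_ack=5000

5000 46 388 5000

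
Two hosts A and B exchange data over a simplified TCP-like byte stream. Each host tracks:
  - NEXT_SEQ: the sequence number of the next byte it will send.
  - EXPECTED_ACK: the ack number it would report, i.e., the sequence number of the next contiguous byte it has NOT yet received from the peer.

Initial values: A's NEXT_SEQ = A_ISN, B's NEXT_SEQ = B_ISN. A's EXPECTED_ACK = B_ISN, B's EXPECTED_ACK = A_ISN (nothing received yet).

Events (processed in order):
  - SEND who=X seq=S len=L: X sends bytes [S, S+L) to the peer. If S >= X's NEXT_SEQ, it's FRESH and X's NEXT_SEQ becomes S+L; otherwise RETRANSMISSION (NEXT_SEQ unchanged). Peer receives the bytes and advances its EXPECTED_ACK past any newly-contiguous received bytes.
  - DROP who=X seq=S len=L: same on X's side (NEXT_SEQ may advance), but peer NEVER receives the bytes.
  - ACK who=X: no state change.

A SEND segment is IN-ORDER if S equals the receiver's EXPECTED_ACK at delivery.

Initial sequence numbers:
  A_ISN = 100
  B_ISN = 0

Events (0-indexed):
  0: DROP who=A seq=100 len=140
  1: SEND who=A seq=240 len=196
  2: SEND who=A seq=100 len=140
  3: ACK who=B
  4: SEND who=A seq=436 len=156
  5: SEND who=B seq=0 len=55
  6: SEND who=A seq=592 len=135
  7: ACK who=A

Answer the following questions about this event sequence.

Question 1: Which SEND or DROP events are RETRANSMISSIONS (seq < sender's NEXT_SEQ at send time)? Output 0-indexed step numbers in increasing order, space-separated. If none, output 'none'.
Answer: 2

Derivation:
Step 0: DROP seq=100 -> fresh
Step 1: SEND seq=240 -> fresh
Step 2: SEND seq=100 -> retransmit
Step 4: SEND seq=436 -> fresh
Step 5: SEND seq=0 -> fresh
Step 6: SEND seq=592 -> fresh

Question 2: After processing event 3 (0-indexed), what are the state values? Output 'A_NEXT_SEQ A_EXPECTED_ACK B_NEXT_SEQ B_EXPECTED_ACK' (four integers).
After event 0: A_seq=240 A_ack=0 B_seq=0 B_ack=100
After event 1: A_seq=436 A_ack=0 B_seq=0 B_ack=100
After event 2: A_seq=436 A_ack=0 B_seq=0 B_ack=436
After event 3: A_seq=436 A_ack=0 B_seq=0 B_ack=436

436 0 0 436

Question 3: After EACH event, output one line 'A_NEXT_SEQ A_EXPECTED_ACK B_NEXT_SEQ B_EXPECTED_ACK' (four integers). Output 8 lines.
240 0 0 100
436 0 0 100
436 0 0 436
436 0 0 436
592 0 0 592
592 55 55 592
727 55 55 727
727 55 55 727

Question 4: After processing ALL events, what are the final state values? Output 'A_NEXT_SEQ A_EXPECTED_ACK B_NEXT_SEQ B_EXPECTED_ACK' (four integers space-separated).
After event 0: A_seq=240 A_ack=0 B_seq=0 B_ack=100
After event 1: A_seq=436 A_ack=0 B_seq=0 B_ack=100
After event 2: A_seq=436 A_ack=0 B_seq=0 B_ack=436
After event 3: A_seq=436 A_ack=0 B_seq=0 B_ack=436
After event 4: A_seq=592 A_ack=0 B_seq=0 B_ack=592
After event 5: A_seq=592 A_ack=55 B_seq=55 B_ack=592
After event 6: A_seq=727 A_ack=55 B_seq=55 B_ack=727
After event 7: A_seq=727 A_ack=55 B_seq=55 B_ack=727

Answer: 727 55 55 727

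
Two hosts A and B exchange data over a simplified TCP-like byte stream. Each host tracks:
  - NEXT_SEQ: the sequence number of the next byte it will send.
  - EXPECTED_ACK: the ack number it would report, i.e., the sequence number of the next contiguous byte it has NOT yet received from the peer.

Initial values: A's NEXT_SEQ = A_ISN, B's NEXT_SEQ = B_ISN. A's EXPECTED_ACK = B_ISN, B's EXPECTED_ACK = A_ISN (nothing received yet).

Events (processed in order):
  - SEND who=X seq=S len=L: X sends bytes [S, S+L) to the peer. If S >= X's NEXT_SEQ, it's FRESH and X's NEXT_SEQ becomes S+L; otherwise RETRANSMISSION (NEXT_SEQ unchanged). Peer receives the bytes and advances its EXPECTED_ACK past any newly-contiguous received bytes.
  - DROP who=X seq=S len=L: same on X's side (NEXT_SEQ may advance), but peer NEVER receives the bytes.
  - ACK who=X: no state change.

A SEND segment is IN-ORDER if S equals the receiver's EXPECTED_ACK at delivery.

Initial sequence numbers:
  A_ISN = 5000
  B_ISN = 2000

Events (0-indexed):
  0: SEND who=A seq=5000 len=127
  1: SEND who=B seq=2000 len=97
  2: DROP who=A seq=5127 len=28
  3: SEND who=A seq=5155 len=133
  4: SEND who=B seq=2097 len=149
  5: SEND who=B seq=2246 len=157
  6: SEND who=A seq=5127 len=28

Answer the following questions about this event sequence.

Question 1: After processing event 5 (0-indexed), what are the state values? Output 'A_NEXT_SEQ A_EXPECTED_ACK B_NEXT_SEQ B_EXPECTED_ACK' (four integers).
After event 0: A_seq=5127 A_ack=2000 B_seq=2000 B_ack=5127
After event 1: A_seq=5127 A_ack=2097 B_seq=2097 B_ack=5127
After event 2: A_seq=5155 A_ack=2097 B_seq=2097 B_ack=5127
After event 3: A_seq=5288 A_ack=2097 B_seq=2097 B_ack=5127
After event 4: A_seq=5288 A_ack=2246 B_seq=2246 B_ack=5127
After event 5: A_seq=5288 A_ack=2403 B_seq=2403 B_ack=5127

5288 2403 2403 5127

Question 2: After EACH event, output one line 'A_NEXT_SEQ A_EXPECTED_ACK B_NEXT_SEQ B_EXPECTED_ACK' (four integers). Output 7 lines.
5127 2000 2000 5127
5127 2097 2097 5127
5155 2097 2097 5127
5288 2097 2097 5127
5288 2246 2246 5127
5288 2403 2403 5127
5288 2403 2403 5288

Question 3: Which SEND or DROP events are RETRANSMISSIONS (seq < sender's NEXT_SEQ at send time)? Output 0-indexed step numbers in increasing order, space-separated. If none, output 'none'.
Step 0: SEND seq=5000 -> fresh
Step 1: SEND seq=2000 -> fresh
Step 2: DROP seq=5127 -> fresh
Step 3: SEND seq=5155 -> fresh
Step 4: SEND seq=2097 -> fresh
Step 5: SEND seq=2246 -> fresh
Step 6: SEND seq=5127 -> retransmit

Answer: 6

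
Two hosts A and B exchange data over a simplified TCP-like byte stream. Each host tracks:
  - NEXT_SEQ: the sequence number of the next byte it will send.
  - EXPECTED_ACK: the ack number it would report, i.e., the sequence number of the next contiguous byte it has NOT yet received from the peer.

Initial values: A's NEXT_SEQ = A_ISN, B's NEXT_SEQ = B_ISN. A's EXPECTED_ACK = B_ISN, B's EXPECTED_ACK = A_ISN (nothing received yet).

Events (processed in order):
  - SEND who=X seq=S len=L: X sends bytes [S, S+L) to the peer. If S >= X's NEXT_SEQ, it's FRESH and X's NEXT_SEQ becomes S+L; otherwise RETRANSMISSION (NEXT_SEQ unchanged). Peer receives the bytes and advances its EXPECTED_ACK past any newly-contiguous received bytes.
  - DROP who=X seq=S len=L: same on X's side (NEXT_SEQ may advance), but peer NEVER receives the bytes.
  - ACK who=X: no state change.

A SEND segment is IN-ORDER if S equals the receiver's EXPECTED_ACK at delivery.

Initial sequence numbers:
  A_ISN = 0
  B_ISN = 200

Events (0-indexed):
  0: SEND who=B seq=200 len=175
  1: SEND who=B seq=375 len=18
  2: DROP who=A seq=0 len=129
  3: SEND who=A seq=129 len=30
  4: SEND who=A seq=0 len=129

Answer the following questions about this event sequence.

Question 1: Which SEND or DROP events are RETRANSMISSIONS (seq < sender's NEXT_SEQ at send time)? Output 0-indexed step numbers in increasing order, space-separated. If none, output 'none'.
Step 0: SEND seq=200 -> fresh
Step 1: SEND seq=375 -> fresh
Step 2: DROP seq=0 -> fresh
Step 3: SEND seq=129 -> fresh
Step 4: SEND seq=0 -> retransmit

Answer: 4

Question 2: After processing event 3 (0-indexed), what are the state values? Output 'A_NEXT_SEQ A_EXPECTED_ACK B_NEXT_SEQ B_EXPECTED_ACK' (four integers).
After event 0: A_seq=0 A_ack=375 B_seq=375 B_ack=0
After event 1: A_seq=0 A_ack=393 B_seq=393 B_ack=0
After event 2: A_seq=129 A_ack=393 B_seq=393 B_ack=0
After event 3: A_seq=159 A_ack=393 B_seq=393 B_ack=0

159 393 393 0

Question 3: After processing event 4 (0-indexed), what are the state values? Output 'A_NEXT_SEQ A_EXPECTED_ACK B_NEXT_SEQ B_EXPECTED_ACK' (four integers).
After event 0: A_seq=0 A_ack=375 B_seq=375 B_ack=0
After event 1: A_seq=0 A_ack=393 B_seq=393 B_ack=0
After event 2: A_seq=129 A_ack=393 B_seq=393 B_ack=0
After event 3: A_seq=159 A_ack=393 B_seq=393 B_ack=0
After event 4: A_seq=159 A_ack=393 B_seq=393 B_ack=159

159 393 393 159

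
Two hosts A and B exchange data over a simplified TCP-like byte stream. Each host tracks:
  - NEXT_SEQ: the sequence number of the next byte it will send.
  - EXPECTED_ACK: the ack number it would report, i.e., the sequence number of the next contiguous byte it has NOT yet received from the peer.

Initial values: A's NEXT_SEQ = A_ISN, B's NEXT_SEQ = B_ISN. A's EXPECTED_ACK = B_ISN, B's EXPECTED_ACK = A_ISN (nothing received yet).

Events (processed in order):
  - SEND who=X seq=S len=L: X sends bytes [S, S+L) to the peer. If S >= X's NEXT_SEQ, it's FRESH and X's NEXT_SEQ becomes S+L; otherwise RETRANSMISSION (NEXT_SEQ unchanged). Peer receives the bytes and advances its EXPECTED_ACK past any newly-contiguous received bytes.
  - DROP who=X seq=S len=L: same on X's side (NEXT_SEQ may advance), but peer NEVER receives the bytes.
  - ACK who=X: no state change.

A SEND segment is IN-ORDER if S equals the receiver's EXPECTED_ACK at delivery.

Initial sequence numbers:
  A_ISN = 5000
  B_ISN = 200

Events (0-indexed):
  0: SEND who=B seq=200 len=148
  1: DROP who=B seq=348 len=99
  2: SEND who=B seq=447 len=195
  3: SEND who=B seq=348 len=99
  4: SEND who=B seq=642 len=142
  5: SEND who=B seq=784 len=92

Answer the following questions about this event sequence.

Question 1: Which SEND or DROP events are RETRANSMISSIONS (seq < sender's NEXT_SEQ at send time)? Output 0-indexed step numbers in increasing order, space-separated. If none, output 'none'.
Step 0: SEND seq=200 -> fresh
Step 1: DROP seq=348 -> fresh
Step 2: SEND seq=447 -> fresh
Step 3: SEND seq=348 -> retransmit
Step 4: SEND seq=642 -> fresh
Step 5: SEND seq=784 -> fresh

Answer: 3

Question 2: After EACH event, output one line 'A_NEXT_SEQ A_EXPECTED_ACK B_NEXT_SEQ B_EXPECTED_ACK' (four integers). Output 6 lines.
5000 348 348 5000
5000 348 447 5000
5000 348 642 5000
5000 642 642 5000
5000 784 784 5000
5000 876 876 5000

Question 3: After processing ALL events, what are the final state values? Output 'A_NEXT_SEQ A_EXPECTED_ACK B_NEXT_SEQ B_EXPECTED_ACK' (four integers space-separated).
After event 0: A_seq=5000 A_ack=348 B_seq=348 B_ack=5000
After event 1: A_seq=5000 A_ack=348 B_seq=447 B_ack=5000
After event 2: A_seq=5000 A_ack=348 B_seq=642 B_ack=5000
After event 3: A_seq=5000 A_ack=642 B_seq=642 B_ack=5000
After event 4: A_seq=5000 A_ack=784 B_seq=784 B_ack=5000
After event 5: A_seq=5000 A_ack=876 B_seq=876 B_ack=5000

Answer: 5000 876 876 5000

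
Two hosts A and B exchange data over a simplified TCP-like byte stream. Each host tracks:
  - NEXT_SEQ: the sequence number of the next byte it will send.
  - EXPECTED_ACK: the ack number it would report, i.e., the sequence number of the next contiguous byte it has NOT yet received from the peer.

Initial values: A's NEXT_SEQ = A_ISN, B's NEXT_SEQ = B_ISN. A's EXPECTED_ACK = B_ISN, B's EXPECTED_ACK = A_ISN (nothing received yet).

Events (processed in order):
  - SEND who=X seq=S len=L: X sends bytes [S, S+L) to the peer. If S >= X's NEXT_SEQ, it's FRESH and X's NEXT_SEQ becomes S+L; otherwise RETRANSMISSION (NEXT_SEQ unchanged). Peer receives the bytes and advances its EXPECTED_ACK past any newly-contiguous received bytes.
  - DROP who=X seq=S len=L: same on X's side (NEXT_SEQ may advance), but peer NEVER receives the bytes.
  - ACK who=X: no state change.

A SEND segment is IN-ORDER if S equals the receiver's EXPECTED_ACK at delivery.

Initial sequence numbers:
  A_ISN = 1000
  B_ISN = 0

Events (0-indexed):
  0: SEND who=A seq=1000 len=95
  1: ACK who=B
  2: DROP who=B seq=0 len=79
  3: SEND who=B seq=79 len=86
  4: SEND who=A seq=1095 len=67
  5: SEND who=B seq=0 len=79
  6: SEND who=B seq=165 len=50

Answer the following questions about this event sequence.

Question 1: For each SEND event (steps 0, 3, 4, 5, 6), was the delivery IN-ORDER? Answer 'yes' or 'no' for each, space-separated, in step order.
Step 0: SEND seq=1000 -> in-order
Step 3: SEND seq=79 -> out-of-order
Step 4: SEND seq=1095 -> in-order
Step 5: SEND seq=0 -> in-order
Step 6: SEND seq=165 -> in-order

Answer: yes no yes yes yes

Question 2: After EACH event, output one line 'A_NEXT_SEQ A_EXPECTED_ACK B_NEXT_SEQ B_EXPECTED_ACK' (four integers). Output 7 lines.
1095 0 0 1095
1095 0 0 1095
1095 0 79 1095
1095 0 165 1095
1162 0 165 1162
1162 165 165 1162
1162 215 215 1162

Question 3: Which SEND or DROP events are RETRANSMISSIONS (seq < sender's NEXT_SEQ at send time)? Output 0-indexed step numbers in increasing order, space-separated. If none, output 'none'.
Step 0: SEND seq=1000 -> fresh
Step 2: DROP seq=0 -> fresh
Step 3: SEND seq=79 -> fresh
Step 4: SEND seq=1095 -> fresh
Step 5: SEND seq=0 -> retransmit
Step 6: SEND seq=165 -> fresh

Answer: 5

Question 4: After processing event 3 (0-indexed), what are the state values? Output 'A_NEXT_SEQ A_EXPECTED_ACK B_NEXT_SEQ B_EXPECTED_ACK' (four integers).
After event 0: A_seq=1095 A_ack=0 B_seq=0 B_ack=1095
After event 1: A_seq=1095 A_ack=0 B_seq=0 B_ack=1095
After event 2: A_seq=1095 A_ack=0 B_seq=79 B_ack=1095
After event 3: A_seq=1095 A_ack=0 B_seq=165 B_ack=1095

1095 0 165 1095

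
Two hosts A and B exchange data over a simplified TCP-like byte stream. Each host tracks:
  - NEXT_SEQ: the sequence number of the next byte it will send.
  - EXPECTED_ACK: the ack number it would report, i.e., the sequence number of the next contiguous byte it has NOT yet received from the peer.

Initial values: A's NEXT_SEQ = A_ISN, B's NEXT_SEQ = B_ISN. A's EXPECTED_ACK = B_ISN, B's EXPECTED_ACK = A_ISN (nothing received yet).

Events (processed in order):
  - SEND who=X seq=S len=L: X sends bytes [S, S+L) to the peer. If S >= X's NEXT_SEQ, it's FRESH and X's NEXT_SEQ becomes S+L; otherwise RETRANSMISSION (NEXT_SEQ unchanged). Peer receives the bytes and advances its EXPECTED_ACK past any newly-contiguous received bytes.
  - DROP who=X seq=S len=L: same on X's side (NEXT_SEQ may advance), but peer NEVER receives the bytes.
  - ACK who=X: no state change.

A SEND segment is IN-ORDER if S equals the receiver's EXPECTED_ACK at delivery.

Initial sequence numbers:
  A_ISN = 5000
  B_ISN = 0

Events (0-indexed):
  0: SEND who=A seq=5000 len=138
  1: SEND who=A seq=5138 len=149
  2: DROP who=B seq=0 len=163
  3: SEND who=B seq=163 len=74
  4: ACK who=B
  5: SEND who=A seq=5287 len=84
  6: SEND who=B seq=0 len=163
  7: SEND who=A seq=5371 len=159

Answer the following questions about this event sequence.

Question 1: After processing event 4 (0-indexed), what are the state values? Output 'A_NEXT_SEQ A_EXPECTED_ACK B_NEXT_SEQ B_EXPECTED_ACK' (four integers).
After event 0: A_seq=5138 A_ack=0 B_seq=0 B_ack=5138
After event 1: A_seq=5287 A_ack=0 B_seq=0 B_ack=5287
After event 2: A_seq=5287 A_ack=0 B_seq=163 B_ack=5287
After event 3: A_seq=5287 A_ack=0 B_seq=237 B_ack=5287
After event 4: A_seq=5287 A_ack=0 B_seq=237 B_ack=5287

5287 0 237 5287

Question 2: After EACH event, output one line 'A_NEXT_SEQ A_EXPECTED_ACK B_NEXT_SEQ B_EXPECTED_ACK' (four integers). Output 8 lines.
5138 0 0 5138
5287 0 0 5287
5287 0 163 5287
5287 0 237 5287
5287 0 237 5287
5371 0 237 5371
5371 237 237 5371
5530 237 237 5530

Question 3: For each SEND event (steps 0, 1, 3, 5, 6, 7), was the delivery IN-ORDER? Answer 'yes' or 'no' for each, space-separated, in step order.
Answer: yes yes no yes yes yes

Derivation:
Step 0: SEND seq=5000 -> in-order
Step 1: SEND seq=5138 -> in-order
Step 3: SEND seq=163 -> out-of-order
Step 5: SEND seq=5287 -> in-order
Step 6: SEND seq=0 -> in-order
Step 7: SEND seq=5371 -> in-order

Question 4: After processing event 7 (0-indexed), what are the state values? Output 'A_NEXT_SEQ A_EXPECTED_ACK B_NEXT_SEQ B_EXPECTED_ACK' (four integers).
After event 0: A_seq=5138 A_ack=0 B_seq=0 B_ack=5138
After event 1: A_seq=5287 A_ack=0 B_seq=0 B_ack=5287
After event 2: A_seq=5287 A_ack=0 B_seq=163 B_ack=5287
After event 3: A_seq=5287 A_ack=0 B_seq=237 B_ack=5287
After event 4: A_seq=5287 A_ack=0 B_seq=237 B_ack=5287
After event 5: A_seq=5371 A_ack=0 B_seq=237 B_ack=5371
After event 6: A_seq=5371 A_ack=237 B_seq=237 B_ack=5371
After event 7: A_seq=5530 A_ack=237 B_seq=237 B_ack=5530

5530 237 237 5530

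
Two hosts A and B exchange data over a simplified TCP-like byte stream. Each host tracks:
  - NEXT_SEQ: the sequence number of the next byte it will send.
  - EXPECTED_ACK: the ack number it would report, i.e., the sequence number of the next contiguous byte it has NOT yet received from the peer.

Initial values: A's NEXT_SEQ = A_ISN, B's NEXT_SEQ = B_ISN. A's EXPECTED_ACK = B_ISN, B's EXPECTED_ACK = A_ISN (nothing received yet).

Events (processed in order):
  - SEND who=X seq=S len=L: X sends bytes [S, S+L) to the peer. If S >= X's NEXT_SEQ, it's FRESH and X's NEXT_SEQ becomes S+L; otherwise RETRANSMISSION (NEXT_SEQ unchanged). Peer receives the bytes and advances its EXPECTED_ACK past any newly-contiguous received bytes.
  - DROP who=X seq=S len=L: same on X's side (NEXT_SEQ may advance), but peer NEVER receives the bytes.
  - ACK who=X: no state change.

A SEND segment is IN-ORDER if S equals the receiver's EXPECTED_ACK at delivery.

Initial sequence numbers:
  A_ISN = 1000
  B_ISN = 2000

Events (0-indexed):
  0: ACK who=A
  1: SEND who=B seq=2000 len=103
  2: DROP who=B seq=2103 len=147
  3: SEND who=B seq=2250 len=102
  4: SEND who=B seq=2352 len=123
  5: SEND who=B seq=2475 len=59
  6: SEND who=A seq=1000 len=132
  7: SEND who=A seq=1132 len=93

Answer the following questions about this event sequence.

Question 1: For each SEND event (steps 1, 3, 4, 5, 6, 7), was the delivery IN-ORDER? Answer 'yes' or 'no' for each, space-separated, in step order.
Step 1: SEND seq=2000 -> in-order
Step 3: SEND seq=2250 -> out-of-order
Step 4: SEND seq=2352 -> out-of-order
Step 5: SEND seq=2475 -> out-of-order
Step 6: SEND seq=1000 -> in-order
Step 7: SEND seq=1132 -> in-order

Answer: yes no no no yes yes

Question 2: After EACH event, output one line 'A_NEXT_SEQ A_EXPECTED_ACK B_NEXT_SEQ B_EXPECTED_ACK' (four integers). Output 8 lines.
1000 2000 2000 1000
1000 2103 2103 1000
1000 2103 2250 1000
1000 2103 2352 1000
1000 2103 2475 1000
1000 2103 2534 1000
1132 2103 2534 1132
1225 2103 2534 1225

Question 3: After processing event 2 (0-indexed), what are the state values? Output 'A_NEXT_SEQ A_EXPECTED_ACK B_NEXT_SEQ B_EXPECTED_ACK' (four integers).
After event 0: A_seq=1000 A_ack=2000 B_seq=2000 B_ack=1000
After event 1: A_seq=1000 A_ack=2103 B_seq=2103 B_ack=1000
After event 2: A_seq=1000 A_ack=2103 B_seq=2250 B_ack=1000

1000 2103 2250 1000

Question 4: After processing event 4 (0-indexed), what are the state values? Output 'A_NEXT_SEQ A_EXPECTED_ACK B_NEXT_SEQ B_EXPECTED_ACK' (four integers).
After event 0: A_seq=1000 A_ack=2000 B_seq=2000 B_ack=1000
After event 1: A_seq=1000 A_ack=2103 B_seq=2103 B_ack=1000
After event 2: A_seq=1000 A_ack=2103 B_seq=2250 B_ack=1000
After event 3: A_seq=1000 A_ack=2103 B_seq=2352 B_ack=1000
After event 4: A_seq=1000 A_ack=2103 B_seq=2475 B_ack=1000

1000 2103 2475 1000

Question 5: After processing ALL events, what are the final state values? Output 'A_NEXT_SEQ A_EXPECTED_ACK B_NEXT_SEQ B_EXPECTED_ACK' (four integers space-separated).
Answer: 1225 2103 2534 1225

Derivation:
After event 0: A_seq=1000 A_ack=2000 B_seq=2000 B_ack=1000
After event 1: A_seq=1000 A_ack=2103 B_seq=2103 B_ack=1000
After event 2: A_seq=1000 A_ack=2103 B_seq=2250 B_ack=1000
After event 3: A_seq=1000 A_ack=2103 B_seq=2352 B_ack=1000
After event 4: A_seq=1000 A_ack=2103 B_seq=2475 B_ack=1000
After event 5: A_seq=1000 A_ack=2103 B_seq=2534 B_ack=1000
After event 6: A_seq=1132 A_ack=2103 B_seq=2534 B_ack=1132
After event 7: A_seq=1225 A_ack=2103 B_seq=2534 B_ack=1225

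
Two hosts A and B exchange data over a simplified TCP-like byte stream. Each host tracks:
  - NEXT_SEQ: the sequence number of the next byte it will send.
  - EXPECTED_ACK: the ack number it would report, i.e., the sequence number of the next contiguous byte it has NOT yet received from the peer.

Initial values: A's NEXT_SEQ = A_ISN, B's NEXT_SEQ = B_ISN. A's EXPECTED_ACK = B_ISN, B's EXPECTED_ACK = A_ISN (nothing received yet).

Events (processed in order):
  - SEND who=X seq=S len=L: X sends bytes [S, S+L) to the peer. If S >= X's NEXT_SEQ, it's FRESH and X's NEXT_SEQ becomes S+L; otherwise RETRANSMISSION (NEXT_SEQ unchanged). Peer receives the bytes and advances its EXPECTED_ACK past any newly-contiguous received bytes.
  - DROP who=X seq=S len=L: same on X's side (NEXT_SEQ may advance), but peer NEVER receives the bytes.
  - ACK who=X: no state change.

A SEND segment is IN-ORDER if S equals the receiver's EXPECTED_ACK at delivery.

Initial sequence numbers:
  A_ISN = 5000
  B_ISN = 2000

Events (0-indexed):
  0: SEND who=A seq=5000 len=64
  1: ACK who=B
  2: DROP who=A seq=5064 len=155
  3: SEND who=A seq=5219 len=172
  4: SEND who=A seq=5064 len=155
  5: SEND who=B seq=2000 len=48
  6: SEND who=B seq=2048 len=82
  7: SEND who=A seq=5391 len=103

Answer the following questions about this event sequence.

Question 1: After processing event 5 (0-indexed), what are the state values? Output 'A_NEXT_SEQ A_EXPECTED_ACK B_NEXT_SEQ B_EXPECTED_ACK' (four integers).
After event 0: A_seq=5064 A_ack=2000 B_seq=2000 B_ack=5064
After event 1: A_seq=5064 A_ack=2000 B_seq=2000 B_ack=5064
After event 2: A_seq=5219 A_ack=2000 B_seq=2000 B_ack=5064
After event 3: A_seq=5391 A_ack=2000 B_seq=2000 B_ack=5064
After event 4: A_seq=5391 A_ack=2000 B_seq=2000 B_ack=5391
After event 5: A_seq=5391 A_ack=2048 B_seq=2048 B_ack=5391

5391 2048 2048 5391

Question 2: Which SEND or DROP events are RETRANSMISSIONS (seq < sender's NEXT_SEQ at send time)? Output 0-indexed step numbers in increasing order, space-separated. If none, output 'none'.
Step 0: SEND seq=5000 -> fresh
Step 2: DROP seq=5064 -> fresh
Step 3: SEND seq=5219 -> fresh
Step 4: SEND seq=5064 -> retransmit
Step 5: SEND seq=2000 -> fresh
Step 6: SEND seq=2048 -> fresh
Step 7: SEND seq=5391 -> fresh

Answer: 4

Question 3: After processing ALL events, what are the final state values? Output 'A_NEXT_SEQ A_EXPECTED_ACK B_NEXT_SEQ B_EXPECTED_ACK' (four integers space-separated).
After event 0: A_seq=5064 A_ack=2000 B_seq=2000 B_ack=5064
After event 1: A_seq=5064 A_ack=2000 B_seq=2000 B_ack=5064
After event 2: A_seq=5219 A_ack=2000 B_seq=2000 B_ack=5064
After event 3: A_seq=5391 A_ack=2000 B_seq=2000 B_ack=5064
After event 4: A_seq=5391 A_ack=2000 B_seq=2000 B_ack=5391
After event 5: A_seq=5391 A_ack=2048 B_seq=2048 B_ack=5391
After event 6: A_seq=5391 A_ack=2130 B_seq=2130 B_ack=5391
After event 7: A_seq=5494 A_ack=2130 B_seq=2130 B_ack=5494

Answer: 5494 2130 2130 5494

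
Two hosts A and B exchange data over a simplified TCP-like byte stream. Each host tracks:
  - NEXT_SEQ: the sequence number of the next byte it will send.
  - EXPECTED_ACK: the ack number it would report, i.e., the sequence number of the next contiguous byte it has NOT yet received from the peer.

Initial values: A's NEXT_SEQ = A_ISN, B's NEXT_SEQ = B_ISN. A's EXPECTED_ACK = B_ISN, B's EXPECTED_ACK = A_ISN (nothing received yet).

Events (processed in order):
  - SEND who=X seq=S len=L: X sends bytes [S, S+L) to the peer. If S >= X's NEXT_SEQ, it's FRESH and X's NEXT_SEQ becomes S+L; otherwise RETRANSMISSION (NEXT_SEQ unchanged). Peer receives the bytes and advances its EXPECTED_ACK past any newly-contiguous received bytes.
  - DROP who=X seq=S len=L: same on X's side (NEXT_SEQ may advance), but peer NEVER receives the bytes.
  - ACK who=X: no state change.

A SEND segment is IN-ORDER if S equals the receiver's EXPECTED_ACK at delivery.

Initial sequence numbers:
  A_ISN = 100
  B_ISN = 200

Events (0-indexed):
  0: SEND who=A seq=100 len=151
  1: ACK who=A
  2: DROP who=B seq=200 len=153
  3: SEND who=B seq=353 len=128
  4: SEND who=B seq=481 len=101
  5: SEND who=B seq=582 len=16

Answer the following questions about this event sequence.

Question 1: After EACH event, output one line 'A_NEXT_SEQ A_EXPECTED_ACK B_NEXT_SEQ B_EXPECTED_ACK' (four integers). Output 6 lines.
251 200 200 251
251 200 200 251
251 200 353 251
251 200 481 251
251 200 582 251
251 200 598 251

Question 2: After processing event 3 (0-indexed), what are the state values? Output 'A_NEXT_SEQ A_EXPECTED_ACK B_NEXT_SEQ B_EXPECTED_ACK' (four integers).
After event 0: A_seq=251 A_ack=200 B_seq=200 B_ack=251
After event 1: A_seq=251 A_ack=200 B_seq=200 B_ack=251
After event 2: A_seq=251 A_ack=200 B_seq=353 B_ack=251
After event 3: A_seq=251 A_ack=200 B_seq=481 B_ack=251

251 200 481 251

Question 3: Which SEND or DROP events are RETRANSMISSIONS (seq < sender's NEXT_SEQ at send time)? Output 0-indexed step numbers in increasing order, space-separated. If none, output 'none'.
Step 0: SEND seq=100 -> fresh
Step 2: DROP seq=200 -> fresh
Step 3: SEND seq=353 -> fresh
Step 4: SEND seq=481 -> fresh
Step 5: SEND seq=582 -> fresh

Answer: none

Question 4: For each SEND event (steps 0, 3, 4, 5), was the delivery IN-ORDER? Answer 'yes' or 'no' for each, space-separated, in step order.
Step 0: SEND seq=100 -> in-order
Step 3: SEND seq=353 -> out-of-order
Step 4: SEND seq=481 -> out-of-order
Step 5: SEND seq=582 -> out-of-order

Answer: yes no no no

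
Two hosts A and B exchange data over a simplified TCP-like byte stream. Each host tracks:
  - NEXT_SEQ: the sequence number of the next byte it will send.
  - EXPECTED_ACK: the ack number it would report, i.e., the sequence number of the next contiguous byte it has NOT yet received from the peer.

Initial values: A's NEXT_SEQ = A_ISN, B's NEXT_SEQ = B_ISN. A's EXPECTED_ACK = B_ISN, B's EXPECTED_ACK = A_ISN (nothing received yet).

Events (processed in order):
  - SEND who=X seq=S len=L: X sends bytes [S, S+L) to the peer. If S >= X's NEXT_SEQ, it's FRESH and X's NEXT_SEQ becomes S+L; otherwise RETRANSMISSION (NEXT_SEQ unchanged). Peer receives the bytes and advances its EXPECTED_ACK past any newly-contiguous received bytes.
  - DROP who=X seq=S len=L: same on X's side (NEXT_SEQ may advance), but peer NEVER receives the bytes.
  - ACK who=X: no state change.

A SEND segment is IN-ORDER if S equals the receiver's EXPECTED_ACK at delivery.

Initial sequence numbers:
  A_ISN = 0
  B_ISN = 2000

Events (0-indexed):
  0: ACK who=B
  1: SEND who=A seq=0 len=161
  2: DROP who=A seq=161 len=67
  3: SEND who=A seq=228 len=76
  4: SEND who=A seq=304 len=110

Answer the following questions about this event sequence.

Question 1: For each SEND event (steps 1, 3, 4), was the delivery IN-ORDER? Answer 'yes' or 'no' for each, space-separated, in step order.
Step 1: SEND seq=0 -> in-order
Step 3: SEND seq=228 -> out-of-order
Step 4: SEND seq=304 -> out-of-order

Answer: yes no no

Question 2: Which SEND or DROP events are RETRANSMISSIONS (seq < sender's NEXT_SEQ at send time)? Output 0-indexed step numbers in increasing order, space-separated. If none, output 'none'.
Step 1: SEND seq=0 -> fresh
Step 2: DROP seq=161 -> fresh
Step 3: SEND seq=228 -> fresh
Step 4: SEND seq=304 -> fresh

Answer: none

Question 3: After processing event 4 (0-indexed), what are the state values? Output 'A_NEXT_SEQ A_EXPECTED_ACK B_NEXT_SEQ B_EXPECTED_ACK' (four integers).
After event 0: A_seq=0 A_ack=2000 B_seq=2000 B_ack=0
After event 1: A_seq=161 A_ack=2000 B_seq=2000 B_ack=161
After event 2: A_seq=228 A_ack=2000 B_seq=2000 B_ack=161
After event 3: A_seq=304 A_ack=2000 B_seq=2000 B_ack=161
After event 4: A_seq=414 A_ack=2000 B_seq=2000 B_ack=161

414 2000 2000 161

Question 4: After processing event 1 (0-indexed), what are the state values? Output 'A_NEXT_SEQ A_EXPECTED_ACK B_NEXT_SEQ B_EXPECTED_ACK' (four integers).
After event 0: A_seq=0 A_ack=2000 B_seq=2000 B_ack=0
After event 1: A_seq=161 A_ack=2000 B_seq=2000 B_ack=161

161 2000 2000 161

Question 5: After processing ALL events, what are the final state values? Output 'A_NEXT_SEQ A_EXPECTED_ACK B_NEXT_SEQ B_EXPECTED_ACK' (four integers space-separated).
Answer: 414 2000 2000 161

Derivation:
After event 0: A_seq=0 A_ack=2000 B_seq=2000 B_ack=0
After event 1: A_seq=161 A_ack=2000 B_seq=2000 B_ack=161
After event 2: A_seq=228 A_ack=2000 B_seq=2000 B_ack=161
After event 3: A_seq=304 A_ack=2000 B_seq=2000 B_ack=161
After event 4: A_seq=414 A_ack=2000 B_seq=2000 B_ack=161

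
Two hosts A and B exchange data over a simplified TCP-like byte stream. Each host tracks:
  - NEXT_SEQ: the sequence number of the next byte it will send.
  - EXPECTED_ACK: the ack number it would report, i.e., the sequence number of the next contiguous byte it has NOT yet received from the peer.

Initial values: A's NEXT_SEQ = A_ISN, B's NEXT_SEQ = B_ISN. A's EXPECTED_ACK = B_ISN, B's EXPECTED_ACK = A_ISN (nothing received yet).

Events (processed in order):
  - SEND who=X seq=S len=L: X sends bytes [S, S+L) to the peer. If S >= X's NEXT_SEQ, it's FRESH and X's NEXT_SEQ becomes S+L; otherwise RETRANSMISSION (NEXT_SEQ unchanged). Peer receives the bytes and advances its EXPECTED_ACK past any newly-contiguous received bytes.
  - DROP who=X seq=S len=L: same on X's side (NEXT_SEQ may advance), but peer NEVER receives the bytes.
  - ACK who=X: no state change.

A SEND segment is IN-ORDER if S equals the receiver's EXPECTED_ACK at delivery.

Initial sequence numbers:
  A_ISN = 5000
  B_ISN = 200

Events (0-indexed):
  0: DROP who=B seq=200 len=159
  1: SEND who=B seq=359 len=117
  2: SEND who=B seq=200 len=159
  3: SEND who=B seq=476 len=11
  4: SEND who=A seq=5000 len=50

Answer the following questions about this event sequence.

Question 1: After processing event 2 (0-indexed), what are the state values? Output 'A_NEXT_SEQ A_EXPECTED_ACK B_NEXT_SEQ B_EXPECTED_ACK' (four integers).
After event 0: A_seq=5000 A_ack=200 B_seq=359 B_ack=5000
After event 1: A_seq=5000 A_ack=200 B_seq=476 B_ack=5000
After event 2: A_seq=5000 A_ack=476 B_seq=476 B_ack=5000

5000 476 476 5000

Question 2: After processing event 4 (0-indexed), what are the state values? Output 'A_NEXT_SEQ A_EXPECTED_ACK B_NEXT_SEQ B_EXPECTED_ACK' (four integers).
After event 0: A_seq=5000 A_ack=200 B_seq=359 B_ack=5000
After event 1: A_seq=5000 A_ack=200 B_seq=476 B_ack=5000
After event 2: A_seq=5000 A_ack=476 B_seq=476 B_ack=5000
After event 3: A_seq=5000 A_ack=487 B_seq=487 B_ack=5000
After event 4: A_seq=5050 A_ack=487 B_seq=487 B_ack=5050

5050 487 487 5050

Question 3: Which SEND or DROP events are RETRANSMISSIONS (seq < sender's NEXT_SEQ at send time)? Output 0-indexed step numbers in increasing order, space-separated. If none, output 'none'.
Step 0: DROP seq=200 -> fresh
Step 1: SEND seq=359 -> fresh
Step 2: SEND seq=200 -> retransmit
Step 3: SEND seq=476 -> fresh
Step 4: SEND seq=5000 -> fresh

Answer: 2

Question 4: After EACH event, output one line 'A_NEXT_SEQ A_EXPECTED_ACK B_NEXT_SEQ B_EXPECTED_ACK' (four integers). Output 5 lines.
5000 200 359 5000
5000 200 476 5000
5000 476 476 5000
5000 487 487 5000
5050 487 487 5050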